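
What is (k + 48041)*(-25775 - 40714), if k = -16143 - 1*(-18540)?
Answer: -3353572182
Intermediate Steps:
k = 2397 (k = -16143 + 18540 = 2397)
(k + 48041)*(-25775 - 40714) = (2397 + 48041)*(-25775 - 40714) = 50438*(-66489) = -3353572182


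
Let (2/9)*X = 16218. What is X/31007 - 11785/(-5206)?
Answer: 745356581/161422442 ≈ 4.6174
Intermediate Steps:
X = 72981 (X = (9/2)*16218 = 72981)
X/31007 - 11785/(-5206) = 72981/31007 - 11785/(-5206) = 72981*(1/31007) - 11785*(-1/5206) = 72981/31007 + 11785/5206 = 745356581/161422442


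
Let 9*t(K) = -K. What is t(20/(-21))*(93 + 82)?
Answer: 500/27 ≈ 18.519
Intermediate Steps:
t(K) = -K/9 (t(K) = (-K)/9 = -K/9)
t(20/(-21))*(93 + 82) = (-20/(9*(-21)))*(93 + 82) = -20*(-1)/(9*21)*175 = -⅑*(-20/21)*175 = (20/189)*175 = 500/27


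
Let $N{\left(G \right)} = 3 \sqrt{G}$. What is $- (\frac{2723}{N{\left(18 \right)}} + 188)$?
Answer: $-188 - \frac{2723 \sqrt{2}}{18} \approx -401.94$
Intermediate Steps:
$- (\frac{2723}{N{\left(18 \right)}} + 188) = - (\frac{2723}{3 \sqrt{18}} + 188) = - (\frac{2723}{3 \cdot 3 \sqrt{2}} + 188) = - (\frac{2723}{9 \sqrt{2}} + 188) = - (2723 \frac{\sqrt{2}}{18} + 188) = - (\frac{2723 \sqrt{2}}{18} + 188) = - (188 + \frac{2723 \sqrt{2}}{18}) = -188 - \frac{2723 \sqrt{2}}{18}$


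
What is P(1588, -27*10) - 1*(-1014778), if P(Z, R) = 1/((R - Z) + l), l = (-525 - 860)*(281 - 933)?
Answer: 914479372037/901162 ≈ 1.0148e+6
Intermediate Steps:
l = 903020 (l = -1385*(-652) = 903020)
P(Z, R) = 1/(903020 + R - Z) (P(Z, R) = 1/((R - Z) + 903020) = 1/(903020 + R - Z))
P(1588, -27*10) - 1*(-1014778) = 1/(903020 - 27*10 - 1*1588) - 1*(-1014778) = 1/(903020 - 270 - 1588) + 1014778 = 1/901162 + 1014778 = 914479372037/901162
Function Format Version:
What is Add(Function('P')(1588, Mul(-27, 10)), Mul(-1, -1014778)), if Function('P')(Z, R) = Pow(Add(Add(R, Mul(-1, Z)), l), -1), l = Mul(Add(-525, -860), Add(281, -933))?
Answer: Rational(914479372037, 901162) ≈ 1.0148e+6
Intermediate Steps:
l = 903020 (l = Mul(-1385, -652) = 903020)
Function('P')(Z, R) = Pow(Add(903020, R, Mul(-1, Z)), -1) (Function('P')(Z, R) = Pow(Add(Add(R, Mul(-1, Z)), 903020), -1) = Pow(Add(903020, R, Mul(-1, Z)), -1))
Add(Function('P')(1588, Mul(-27, 10)), Mul(-1, -1014778)) = Add(Pow(Add(903020, Mul(-27, 10), Mul(-1, 1588)), -1), Mul(-1, -1014778)) = Add(Pow(Add(903020, -270, -1588), -1), 1014778) = Add(Pow(901162, -1), 1014778) = Add(Rational(1, 901162), 1014778) = Rational(914479372037, 901162)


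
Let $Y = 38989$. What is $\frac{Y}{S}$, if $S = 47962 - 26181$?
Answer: $\frac{38989}{21781} \approx 1.79$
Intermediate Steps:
$S = 21781$
$\frac{Y}{S} = \frac{38989}{21781}$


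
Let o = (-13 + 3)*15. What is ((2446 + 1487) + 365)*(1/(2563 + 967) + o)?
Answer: -1137893351/1765 ≈ -6.4470e+5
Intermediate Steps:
o = -150 (o = -10*15 = -150)
((2446 + 1487) + 365)*(1/(2563 + 967) + o) = ((2446 + 1487) + 365)*(1/(2563 + 967) - 150) = (3933 + 365)*(1/3530 - 150) = 4298*(1/3530 - 150) = 4298*(-529499/3530) = -1137893351/1765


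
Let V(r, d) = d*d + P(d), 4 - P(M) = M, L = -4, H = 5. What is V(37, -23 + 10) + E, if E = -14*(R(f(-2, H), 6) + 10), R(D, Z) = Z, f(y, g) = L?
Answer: -38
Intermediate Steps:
f(y, g) = -4
P(M) = 4 - M
E = -224 (E = -14*(6 + 10) = -14*16 = -224)
V(r, d) = 4 + d**2 - d (V(r, d) = d*d + (4 - d) = d**2 + (4 - d) = 4 + d**2 - d)
V(37, -23 + 10) + E = (4 + (-23 + 10)**2 - (-23 + 10)) - 224 = (4 + (-13)**2 - 1*(-13)) - 224 = (4 + 169 + 13) - 224 = 186 - 224 = -38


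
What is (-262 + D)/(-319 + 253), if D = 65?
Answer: 197/66 ≈ 2.9848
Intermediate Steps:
(-262 + D)/(-319 + 253) = (-262 + 65)/(-319 + 253) = -197/(-66) = -197*(-1/66) = 197/66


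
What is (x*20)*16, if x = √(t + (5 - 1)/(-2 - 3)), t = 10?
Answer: 64*√230 ≈ 970.61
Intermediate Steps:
x = √230/5 (x = √(10 + (5 - 1)/(-2 - 3)) = √(10 + 4/(-5)) = √(10 + 4*(-⅕)) = √(10 - ⅘) = √(46/5) = √230/5 ≈ 3.0331)
(x*20)*16 = ((√230/5)*20)*16 = (4*√230)*16 = 64*√230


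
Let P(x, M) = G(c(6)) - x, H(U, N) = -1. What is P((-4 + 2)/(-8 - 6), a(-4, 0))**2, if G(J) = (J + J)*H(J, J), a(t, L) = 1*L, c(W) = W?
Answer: 7225/49 ≈ 147.45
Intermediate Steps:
a(t, L) = L
G(J) = -2*J (G(J) = (J + J)*(-1) = (2*J)*(-1) = -2*J)
P(x, M) = -12 - x (P(x, M) = -2*6 - x = -12 - x)
P((-4 + 2)/(-8 - 6), a(-4, 0))**2 = (-12 - (-4 + 2)/(-8 - 6))**2 = (-12 - (-2)/(-14))**2 = (-12 - (-2)*(-1)/14)**2 = (-12 - 1*1/7)**2 = (-12 - 1/7)**2 = (-85/7)**2 = 7225/49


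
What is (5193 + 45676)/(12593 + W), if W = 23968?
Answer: 7267/5223 ≈ 1.3913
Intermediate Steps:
(5193 + 45676)/(12593 + W) = (5193 + 45676)/(12593 + 23968) = 50869/36561 = 50869*(1/36561) = 7267/5223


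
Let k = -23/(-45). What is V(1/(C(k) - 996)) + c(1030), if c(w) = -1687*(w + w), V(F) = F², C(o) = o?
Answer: -6973971440938955/2006771209 ≈ -3.4752e+6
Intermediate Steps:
k = 23/45 (k = -23*(-1/45) = 23/45 ≈ 0.51111)
c(w) = -3374*w
V(1/(C(k) - 996)) + c(1030) = (1/(23/45 - 996))² - 3374*1030 = (1/(-44797/45))² - 3475220 = (-45/44797)² - 3475220 = 2025/2006771209 - 3475220 = -6973971440938955/2006771209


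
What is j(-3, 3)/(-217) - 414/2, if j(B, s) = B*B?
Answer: -44928/217 ≈ -207.04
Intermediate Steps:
j(B, s) = B**2
j(-3, 3)/(-217) - 414/2 = (-3)**2/(-217) - 414/2 = 9*(-1/217) - 414*1/2 = -9/217 - 207 = -44928/217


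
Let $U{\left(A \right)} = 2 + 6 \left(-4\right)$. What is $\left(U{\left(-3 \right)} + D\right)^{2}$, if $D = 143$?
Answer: $14641$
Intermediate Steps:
$U{\left(A \right)} = -22$ ($U{\left(A \right)} = 2 - 24 = -22$)
$\left(U{\left(-3 \right)} + D\right)^{2} = \left(-22 + 143\right)^{2} = 121^{2} = 14641$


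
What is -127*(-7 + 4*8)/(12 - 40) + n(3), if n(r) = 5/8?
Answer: 6385/56 ≈ 114.02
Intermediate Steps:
n(r) = 5/8 (n(r) = 5*(⅛) = 5/8)
-127*(-7 + 4*8)/(12 - 40) + n(3) = -127*(-7 + 4*8)/(12 - 40) + 5/8 = -127*(-7 + 32)/(-28) + 5/8 = -3175*(-1)/28 + 5/8 = -127*(-25/28) + 5/8 = 3175/28 + 5/8 = 6385/56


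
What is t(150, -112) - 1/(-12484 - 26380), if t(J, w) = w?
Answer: -4352767/38864 ≈ -112.00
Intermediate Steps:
t(150, -112) - 1/(-12484 - 26380) = -112 - 1/(-12484 - 26380) = -112 - 1/(-38864) = -112 - 1*(-1/38864) = -112 + 1/38864 = -4352767/38864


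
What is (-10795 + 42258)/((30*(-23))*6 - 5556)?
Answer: -31463/9696 ≈ -3.2449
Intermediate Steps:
(-10795 + 42258)/((30*(-23))*6 - 5556) = 31463/(-690*6 - 5556) = 31463/(-4140 - 5556) = 31463/(-9696) = 31463*(-1/9696) = -31463/9696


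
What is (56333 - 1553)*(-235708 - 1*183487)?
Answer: -22963502100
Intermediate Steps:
(56333 - 1553)*(-235708 - 1*183487) = 54780*(-235708 - 183487) = 54780*(-419195) = -22963502100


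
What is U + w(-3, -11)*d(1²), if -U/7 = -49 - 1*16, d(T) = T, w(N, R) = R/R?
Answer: 456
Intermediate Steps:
w(N, R) = 1
U = 455 (U = -7*(-49 - 1*16) = -7*(-49 - 16) = -7*(-65) = 455)
U + w(-3, -11)*d(1²) = 455 + 1*1² = 455 + 1*1 = 455 + 1 = 456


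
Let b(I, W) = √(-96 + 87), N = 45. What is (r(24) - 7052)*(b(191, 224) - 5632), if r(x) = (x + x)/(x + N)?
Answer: 913397760/23 - 486540*I/23 ≈ 3.9713e+7 - 21154.0*I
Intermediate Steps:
b(I, W) = 3*I (b(I, W) = √(-9) = 3*I)
r(x) = 2*x/(45 + x) (r(x) = (x + x)/(x + 45) = (2*x)/(45 + x) = 2*x/(45 + x))
(r(24) - 7052)*(b(191, 224) - 5632) = (2*24/(45 + 24) - 7052)*(3*I - 5632) = (2*24/69 - 7052)*(-5632 + 3*I) = (2*24*(1/69) - 7052)*(-5632 + 3*I) = (16/23 - 7052)*(-5632 + 3*I) = -162180*(-5632 + 3*I)/23 = 913397760/23 - 486540*I/23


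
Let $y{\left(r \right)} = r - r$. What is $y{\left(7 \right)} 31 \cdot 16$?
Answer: $0$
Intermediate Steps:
$y{\left(r \right)} = 0$
$y{\left(7 \right)} 31 \cdot 16 = 0 \cdot 31 \cdot 16 = 0 \cdot 16 = 0$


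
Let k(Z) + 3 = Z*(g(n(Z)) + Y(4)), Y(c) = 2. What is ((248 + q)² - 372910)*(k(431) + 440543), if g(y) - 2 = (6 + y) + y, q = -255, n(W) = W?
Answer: -304393280292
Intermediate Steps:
g(y) = 8 + 2*y (g(y) = 2 + ((6 + y) + y) = 2 + (6 + 2*y) = 8 + 2*y)
k(Z) = -3 + Z*(10 + 2*Z) (k(Z) = -3 + Z*((8 + 2*Z) + 2) = -3 + Z*(10 + 2*Z))
((248 + q)² - 372910)*(k(431) + 440543) = ((248 - 255)² - 372910)*((-3 + 2*431² + 10*431) + 440543) = ((-7)² - 372910)*((-3 + 2*185761 + 4310) + 440543) = (49 - 372910)*((-3 + 371522 + 4310) + 440543) = -372861*(375829 + 440543) = -372861*816372 = -304393280292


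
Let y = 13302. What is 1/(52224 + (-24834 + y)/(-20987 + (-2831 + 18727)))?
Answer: 1697/88627972 ≈ 1.9147e-5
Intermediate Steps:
1/(52224 + (-24834 + y)/(-20987 + (-2831 + 18727))) = 1/(52224 + (-24834 + 13302)/(-20987 + (-2831 + 18727))) = 1/(52224 - 11532/(-20987 + 15896)) = 1/(52224 - 11532/(-5091)) = 1/(52224 - 11532*(-1/5091)) = 1/(52224 + 3844/1697) = 1/(88627972/1697) = 1697/88627972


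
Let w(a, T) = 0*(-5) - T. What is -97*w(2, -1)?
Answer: -97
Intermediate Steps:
w(a, T) = -T (w(a, T) = 0 - T = -T)
-97*w(2, -1) = -(-97)*(-1) = -97*1 = -97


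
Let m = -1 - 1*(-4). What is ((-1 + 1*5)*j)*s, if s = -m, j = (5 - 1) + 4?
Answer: -96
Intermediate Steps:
m = 3 (m = -1 + 4 = 3)
j = 8 (j = 4 + 4 = 8)
s = -3 (s = -1*3 = -3)
((-1 + 1*5)*j)*s = ((-1 + 1*5)*8)*(-3) = ((-1 + 5)*8)*(-3) = (4*8)*(-3) = 32*(-3) = -96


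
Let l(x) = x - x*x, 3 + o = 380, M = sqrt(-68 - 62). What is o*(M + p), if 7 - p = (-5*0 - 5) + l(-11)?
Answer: 54288 + 377*I*sqrt(130) ≈ 54288.0 + 4298.5*I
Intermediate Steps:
M = I*sqrt(130) (M = sqrt(-130) = I*sqrt(130) ≈ 11.402*I)
o = 377 (o = -3 + 380 = 377)
l(x) = x - x**2
p = 144 (p = 7 - ((-5*0 - 5) - 11*(1 - 1*(-11))) = 7 - ((0 - 5) - 11*(1 + 11)) = 7 - (-5 - 11*12) = 7 - (-5 - 132) = 7 - 1*(-137) = 7 + 137 = 144)
o*(M + p) = 377*(I*sqrt(130) + 144) = 377*(144 + I*sqrt(130)) = 54288 + 377*I*sqrt(130)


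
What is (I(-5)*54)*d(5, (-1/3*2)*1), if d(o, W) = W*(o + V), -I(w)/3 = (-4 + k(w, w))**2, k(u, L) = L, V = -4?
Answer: 8748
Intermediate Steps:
I(w) = -3*(-4 + w)**2
d(o, W) = W*(-4 + o) (d(o, W) = W*(o - 4) = W*(-4 + o))
(I(-5)*54)*d(5, (-1/3*2)*1) = (-3*(-4 - 5)**2*54)*(((-1/3*2)*1)*(-4 + 5)) = (-3*(-9)**2*54)*(((-1*1/3*2)*1)*1) = (-3*81*54)*((-1/3*2*1)*1) = (-243*54)*(-2/3*1*1) = -(-8748) = -13122*(-2/3) = 8748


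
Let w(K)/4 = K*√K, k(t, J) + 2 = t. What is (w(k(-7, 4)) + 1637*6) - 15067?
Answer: -5245 - 108*I ≈ -5245.0 - 108.0*I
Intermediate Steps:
k(t, J) = -2 + t
w(K) = 4*K^(3/2) (w(K) = 4*(K*√K) = 4*K^(3/2))
(w(k(-7, 4)) + 1637*6) - 15067 = (4*(-2 - 7)^(3/2) + 1637*6) - 15067 = (4*(-9)^(3/2) + 9822) - 15067 = (4*(-27*I) + 9822) - 15067 = (-108*I + 9822) - 15067 = (9822 - 108*I) - 15067 = -5245 - 108*I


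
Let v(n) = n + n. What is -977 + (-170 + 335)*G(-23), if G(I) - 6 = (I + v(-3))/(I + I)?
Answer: 5383/46 ≈ 117.02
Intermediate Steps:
v(n) = 2*n
G(I) = 6 + (-6 + I)/(2*I) (G(I) = 6 + (I + 2*(-3))/(I + I) = 6 + (I - 6)/((2*I)) = 6 + (-6 + I)*(1/(2*I)) = 6 + (-6 + I)/(2*I))
-977 + (-170 + 335)*G(-23) = -977 + (-170 + 335)*(13/2 - 3/(-23)) = -977 + 165*(13/2 - 3*(-1/23)) = -977 + 165*(13/2 + 3/23) = -977 + 165*(305/46) = -977 + 50325/46 = 5383/46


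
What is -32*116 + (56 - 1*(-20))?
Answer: -3636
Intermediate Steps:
-32*116 + (56 - 1*(-20)) = -3712 + (56 + 20) = -3712 + 76 = -3636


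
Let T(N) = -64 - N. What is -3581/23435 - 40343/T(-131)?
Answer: -945678132/1570145 ≈ -602.29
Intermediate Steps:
-3581/23435 - 40343/T(-131) = -3581/23435 - 40343/(-64 - 1*(-131)) = -3581*1/23435 - 40343/(-64 + 131) = -3581/23435 - 40343/67 = -945678132/1570145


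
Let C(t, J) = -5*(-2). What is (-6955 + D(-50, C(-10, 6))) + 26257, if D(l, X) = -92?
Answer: 19210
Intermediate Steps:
C(t, J) = 10
(-6955 + D(-50, C(-10, 6))) + 26257 = (-6955 - 92) + 26257 = -7047 + 26257 = 19210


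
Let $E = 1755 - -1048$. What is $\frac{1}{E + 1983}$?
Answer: $\frac{1}{4786} \approx 0.00020894$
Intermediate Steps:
$E = 2803$ ($E = 1755 + 1048 = 2803$)
$\frac{1}{E + 1983} = \frac{1}{2803 + 1983} = \frac{1}{4786}$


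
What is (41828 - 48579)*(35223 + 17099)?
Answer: -353225822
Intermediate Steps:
(41828 - 48579)*(35223 + 17099) = -6751*52322 = -353225822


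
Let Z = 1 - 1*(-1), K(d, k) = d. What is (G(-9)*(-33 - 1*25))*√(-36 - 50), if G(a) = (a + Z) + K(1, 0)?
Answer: 348*I*√86 ≈ 3227.2*I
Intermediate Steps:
Z = 2 (Z = 1 + 1 = 2)
G(a) = 3 + a (G(a) = (a + 2) + 1 = (2 + a) + 1 = 3 + a)
(G(-9)*(-33 - 1*25))*√(-36 - 50) = ((3 - 9)*(-33 - 1*25))*√(-36 - 50) = (-6*(-33 - 25))*√(-86) = (-6*(-58))*(I*√86) = 348*(I*√86) = 348*I*√86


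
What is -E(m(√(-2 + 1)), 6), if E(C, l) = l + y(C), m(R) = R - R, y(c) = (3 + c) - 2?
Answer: -7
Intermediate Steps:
y(c) = 1 + c
m(R) = 0
E(C, l) = 1 + C + l (E(C, l) = l + (1 + C) = 1 + C + l)
-E(m(√(-2 + 1)), 6) = -(1 + 0 + 6) = -1*7 = -7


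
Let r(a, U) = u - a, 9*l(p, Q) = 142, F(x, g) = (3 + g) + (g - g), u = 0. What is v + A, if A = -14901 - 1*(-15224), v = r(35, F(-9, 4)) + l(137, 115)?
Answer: 2734/9 ≈ 303.78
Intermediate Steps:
F(x, g) = 3 + g (F(x, g) = (3 + g) + 0 = 3 + g)
l(p, Q) = 142/9 (l(p, Q) = (⅑)*142 = 142/9)
r(a, U) = -a (r(a, U) = 0 - a = -a)
v = -173/9 (v = -1*35 + 142/9 = -35 + 142/9 = -173/9 ≈ -19.222)
A = 323 (A = -14901 + 15224 = 323)
v + A = -173/9 + 323 = 2734/9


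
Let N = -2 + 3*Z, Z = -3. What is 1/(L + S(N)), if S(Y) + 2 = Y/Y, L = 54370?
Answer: 1/54369 ≈ 1.8393e-5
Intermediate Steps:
N = -11 (N = -2 + 3*(-3) = -2 - 9 = -11)
S(Y) = -1 (S(Y) = -2 + Y/Y = -2 + 1 = -1)
1/(L + S(N)) = 1/(54370 - 1) = 1/54369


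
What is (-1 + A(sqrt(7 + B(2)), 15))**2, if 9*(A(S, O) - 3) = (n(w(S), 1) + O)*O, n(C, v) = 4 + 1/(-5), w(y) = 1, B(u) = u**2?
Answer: 10000/9 ≈ 1111.1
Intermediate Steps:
n(C, v) = 19/5 (n(C, v) = 4 - 1/5 = 19/5)
A(S, O) = 3 + O*(19/5 + O)/9 (A(S, O) = 3 + ((19/5 + O)*O)/9 = 3 + (O*(19/5 + O))/9 = 3 + O*(19/5 + O)/9)
(-1 + A(sqrt(7 + B(2)), 15))**2 = (-1 + (3 + (1/9)*15**2 + (19/45)*15))**2 = (-1 + (3 + (1/9)*225 + 19/3))**2 = (-1 + (3 + 25 + 19/3))**2 = (-1 + 103/3)**2 = (100/3)**2 = 10000/9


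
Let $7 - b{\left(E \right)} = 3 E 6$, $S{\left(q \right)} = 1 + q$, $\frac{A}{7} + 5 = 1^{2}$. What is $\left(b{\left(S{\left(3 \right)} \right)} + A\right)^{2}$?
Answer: $8649$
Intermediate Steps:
$A = -28$ ($A = -35 + 7 \cdot 1^{2} = -35 + 7 \cdot 1 = -35 + 7 = -28$)
$b{\left(E \right)} = 7 - 18 E$ ($b{\left(E \right)} = 7 - 3 E 6 = 7 - 18 E$)
$\left(b{\left(S{\left(3 \right)} \right)} + A\right)^{2} = \left(\left(7 - 18 \left(1 + 3\right)\right) - 28\right)^{2} = \left(\left(7 - 72\right) - 28\right)^{2} = \left(-65 - 28\right)^{2} = \left(-93\right)^{2} = 8649$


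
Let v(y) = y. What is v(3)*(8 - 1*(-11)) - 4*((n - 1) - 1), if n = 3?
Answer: 53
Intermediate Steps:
v(3)*(8 - 1*(-11)) - 4*((n - 1) - 1) = 3*(8 - 1*(-11)) - 4*((3 - 1) - 1) = 3*(8 + 11) - 4*(2 - 1) = 3*19 - 4*1 = 57 - 4 = 53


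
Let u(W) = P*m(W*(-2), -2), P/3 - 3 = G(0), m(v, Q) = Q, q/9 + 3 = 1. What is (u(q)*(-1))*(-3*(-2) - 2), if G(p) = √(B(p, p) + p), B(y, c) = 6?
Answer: 72 + 24*√6 ≈ 130.79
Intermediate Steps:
q = -18 (q = -27 + 9*1 = -27 + 9 = -18)
G(p) = √(6 + p)
P = 9 + 3*√6 (P = 9 + 3*√(6 + 0) = 9 + 3*√6 ≈ 16.348)
u(W) = -18 - 6*√6 (u(W) = (9 + 3*√6)*(-2) = -18 - 6*√6)
(u(q)*(-1))*(-3*(-2) - 2) = ((-18 - 6*√6)*(-1))*(-3*(-2) - 2) = (18 + 6*√6)*(6 - 2) = (18 + 6*√6)*4 = 72 + 24*√6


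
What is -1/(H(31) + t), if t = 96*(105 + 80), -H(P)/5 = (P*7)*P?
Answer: 1/15875 ≈ 6.2992e-5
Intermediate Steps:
H(P) = -35*P**2 (H(P) = -5*P*7*P = -5*7*P*P = -35*P**2)
t = 17760 (t = 96*185 = 17760)
-1/(H(31) + t) = -1/(-35*31**2 + 17760) = -1/(-35*961 + 17760) = -1/(-33635 + 17760) = -1/(-15875) = -1*(-1/15875) = 1/15875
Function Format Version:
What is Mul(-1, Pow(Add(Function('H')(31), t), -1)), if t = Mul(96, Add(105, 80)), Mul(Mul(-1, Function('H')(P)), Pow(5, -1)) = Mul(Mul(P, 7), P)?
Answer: Rational(1, 15875) ≈ 6.2992e-5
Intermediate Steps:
Function('H')(P) = Mul(-35, Pow(P, 2)) (Function('H')(P) = Mul(-5, Mul(Mul(P, 7), P)) = Mul(-5, Mul(Mul(7, P), P)) = Mul(-5, Mul(7, Pow(P, 2))) = Mul(-35, Pow(P, 2)))
t = 17760 (t = Mul(96, 185) = 17760)
Mul(-1, Pow(Add(Function('H')(31), t), -1)) = Mul(-1, Pow(Add(Mul(-35, Pow(31, 2)), 17760), -1)) = Mul(-1, Pow(Add(Mul(-35, 961), 17760), -1)) = Mul(-1, Pow(Add(-33635, 17760), -1)) = Mul(-1, Pow(-15875, -1)) = Mul(-1, Rational(-1, 15875)) = Rational(1, 15875)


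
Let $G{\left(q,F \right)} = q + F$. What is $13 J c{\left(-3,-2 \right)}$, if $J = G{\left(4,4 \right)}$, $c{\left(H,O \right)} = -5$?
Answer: $-520$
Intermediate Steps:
$G{\left(q,F \right)} = F + q$
$J = 8$ ($J = 4 + 4 = 8$)
$13 J c{\left(-3,-2 \right)} = 13 \cdot 8 \left(-5\right) = 104 \left(-5\right) = -520$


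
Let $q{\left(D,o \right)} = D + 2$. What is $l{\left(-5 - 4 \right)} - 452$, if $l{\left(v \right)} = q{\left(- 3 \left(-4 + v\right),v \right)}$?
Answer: $-411$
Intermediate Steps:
$q{\left(D,o \right)} = 2 + D$
$l{\left(v \right)} = 14 - 3 v$ ($l{\left(v \right)} = 2 - 3 \left(-4 + v\right) = 2 - \left(-12 + 3 v\right) = 14 - 3 v$)
$l{\left(-5 - 4 \right)} - 452 = \left(14 - 3 \left(-5 - 4\right)\right) - 452 = \left(14 - -27\right) - 452 = \left(14 + 27\right) - 452 = 41 - 452 = -411$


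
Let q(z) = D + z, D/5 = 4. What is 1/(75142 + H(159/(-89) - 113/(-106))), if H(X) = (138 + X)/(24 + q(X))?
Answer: 408299/30681698553 ≈ 1.3308e-5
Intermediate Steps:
D = 20 (D = 5*4 = 20)
q(z) = 20 + z
H(X) = (138 + X)/(44 + X) (H(X) = (138 + X)/(24 + (20 + X)) = (138 + X)/(44 + X))
1/(75142 + H(159/(-89) - 113/(-106))) = 1/(75142 + (138 + (159/(-89) - 113/(-106)))/(44 + (159/(-89) - 113/(-106)))) = 1/(75142 + (138 + (159*(-1/89) - 113*(-1/106)))/(44 + (159*(-1/89) - 113*(-1/106)))) = 1/(75142 + (138 + (-159/89 + 113/106))/(44 + (-159/89 + 113/106))) = 1/(75142 + (138 - 6797/9434)/(44 - 6797/9434)) = 1/(75142 + (1295095/9434)/(408299/9434)) = 1/(75142 + (9434/408299)*(1295095/9434)) = 1/(75142 + 1295095/408299) = 1/(30681698553/408299) = 408299/30681698553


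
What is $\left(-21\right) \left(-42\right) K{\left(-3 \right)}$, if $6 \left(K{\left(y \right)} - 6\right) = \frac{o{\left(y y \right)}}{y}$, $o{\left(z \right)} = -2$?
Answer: $5390$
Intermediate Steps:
$K{\left(y \right)} = 6 - \frac{1}{3 y}$ ($K{\left(y \right)} = 6 + \frac{\left(-2\right) \frac{1}{y}}{6} = 6 - \frac{1}{3 y}$)
$\left(-21\right) \left(-42\right) K{\left(-3 \right)} = \left(-21\right) \left(-42\right) \left(6 - \frac{1}{3 \left(-3\right)}\right) = 882 \left(6 - - \frac{1}{9}\right) = 882 \left(6 + \frac{1}{9}\right) = 882 \cdot \frac{55}{9} = 5390$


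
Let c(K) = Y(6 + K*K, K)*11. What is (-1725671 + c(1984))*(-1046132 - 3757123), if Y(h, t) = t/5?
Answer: 8267872611681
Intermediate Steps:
Y(h, t) = t/5 (Y(h, t) = t*(⅕) = t/5)
c(K) = 11*K/5 (c(K) = (K/5)*11 = 11*K/5)
(-1725671 + c(1984))*(-1046132 - 3757123) = (-1725671 + (11/5)*1984)*(-1046132 - 3757123) = (-1725671 + 21824/5)*(-4803255) = -8606531/5*(-4803255) = 8267872611681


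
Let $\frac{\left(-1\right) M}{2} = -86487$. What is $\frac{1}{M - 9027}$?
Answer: $\frac{1}{163947} \approx 6.0995 \cdot 10^{-6}$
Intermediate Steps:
$M = 172974$ ($M = \left(-2\right) \left(-86487\right) = 172974$)
$\frac{1}{M - 9027} = \frac{1}{172974 - 9027} = \frac{1}{163947}$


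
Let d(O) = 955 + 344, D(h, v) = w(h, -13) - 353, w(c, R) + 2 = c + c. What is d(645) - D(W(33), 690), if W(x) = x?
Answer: 1588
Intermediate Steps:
w(c, R) = -2 + 2*c (w(c, R) = -2 + (c + c) = -2 + 2*c)
D(h, v) = -355 + 2*h (D(h, v) = (-2 + 2*h) - 353 = -355 + 2*h)
d(O) = 1299
d(645) - D(W(33), 690) = 1299 - (-355 + 2*33) = 1299 - (-355 + 66) = 1299 - 1*(-289) = 1299 + 289 = 1588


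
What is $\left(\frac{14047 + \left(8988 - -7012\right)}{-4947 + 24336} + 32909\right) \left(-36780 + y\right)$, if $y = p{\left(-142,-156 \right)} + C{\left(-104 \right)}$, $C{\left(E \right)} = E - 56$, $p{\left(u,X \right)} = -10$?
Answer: $- \frac{23577892843600}{19389} \approx -1.216 \cdot 10^{9}$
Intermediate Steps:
$C{\left(E \right)} = -56 + E$ ($C{\left(E \right)} = E - 56 = -56 + E$)
$y = -170$ ($y = -10 - 160 = -170$)
$\left(\frac{14047 + \left(8988 - -7012\right)}{-4947 + 24336} + 32909\right) \left(-36780 + y\right) = \left(\frac{14047 + \left(8988 - -7012\right)}{-4947 + 24336} + 32909\right) \left(-36780 - 170\right) = \left(\frac{14047 + \left(8988 + 7012\right)}{19389} + 32909\right) \left(-36950\right) = \left(\left(14047 + 16000\right) \frac{1}{19389} + 32909\right) \left(-36950\right) = \left(30047 \cdot \frac{1}{19389} + 32909\right) \left(-36950\right) = \left(\frac{30047}{19389} + 32909\right) \left(-36950\right) = \frac{638102648}{19389} \left(-36950\right) = - \frac{23577892843600}{19389}$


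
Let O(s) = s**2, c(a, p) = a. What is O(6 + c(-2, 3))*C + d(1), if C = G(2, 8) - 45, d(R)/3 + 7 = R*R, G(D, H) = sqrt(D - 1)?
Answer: -722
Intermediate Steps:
G(D, H) = sqrt(-1 + D)
d(R) = -21 + 3*R**2 (d(R) = -21 + 3*(R*R) = -21 + 3*R**2)
C = -44 (C = sqrt(-1 + 2) - 45 = sqrt(1) - 45 = 1 - 45 = -44)
O(6 + c(-2, 3))*C + d(1) = (6 - 2)**2*(-44) + (-21 + 3*1**2) = 4**2*(-44) + (-21 + 3*1) = 16*(-44) + (-21 + 3) = -704 - 18 = -722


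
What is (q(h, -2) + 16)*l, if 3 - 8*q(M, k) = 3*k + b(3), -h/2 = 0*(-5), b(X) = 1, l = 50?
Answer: 850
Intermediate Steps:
h = 0 (h = -0*(-5) = -2*0 = 0)
q(M, k) = ¼ - 3*k/8 (q(M, k) = 3/8 - (3*k + 1)/8 = 3/8 - (1 + 3*k)/8 = 3/8 + (-⅛ - 3*k/8) = ¼ - 3*k/8)
(q(h, -2) + 16)*l = ((¼ - 3/8*(-2)) + 16)*50 = ((¼ + ¾) + 16)*50 = (1 + 16)*50 = 17*50 = 850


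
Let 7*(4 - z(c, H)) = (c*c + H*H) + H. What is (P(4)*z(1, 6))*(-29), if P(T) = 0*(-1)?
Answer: 0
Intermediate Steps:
P(T) = 0
z(c, H) = 4 - H/7 - H²/7 - c²/7 (z(c, H) = 4 - ((c*c + H*H) + H)/7 = 4 - ((c² + H²) + H)/7 = 4 - ((H² + c²) + H)/7 = 4 - (H + H² + c²)/7 = 4 + (-H/7 - H²/7 - c²/7) = 4 - H/7 - H²/7 - c²/7)
(P(4)*z(1, 6))*(-29) = (0*(4 - ⅐*6 - ⅐*6² - ⅐*1²))*(-29) = (0*(4 - 6/7 - ⅐*36 - ⅐*1))*(-29) = (0*(4 - 6/7 - 36/7 - ⅐))*(-29) = (0*(-15/7))*(-29) = 0*(-29) = 0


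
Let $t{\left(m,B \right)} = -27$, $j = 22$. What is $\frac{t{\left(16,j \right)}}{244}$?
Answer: $- \frac{27}{244} \approx -0.11066$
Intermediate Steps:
$\frac{t{\left(16,j \right)}}{244} = - \frac{27}{244}$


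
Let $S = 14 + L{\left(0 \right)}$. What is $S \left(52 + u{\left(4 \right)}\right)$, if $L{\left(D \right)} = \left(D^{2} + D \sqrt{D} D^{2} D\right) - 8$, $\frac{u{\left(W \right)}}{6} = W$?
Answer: $456$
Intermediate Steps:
$u{\left(W \right)} = 6 W$
$L{\left(D \right)} = -8 + D^{2} + D^{\frac{9}{2}}$ ($L{\left(D \right)} = \left(D^{2} + D^{\frac{3}{2}} D^{2} D\right) - 8 = \left(D^{2} + D^{\frac{7}{2}} D\right) - 8 = \left(D^{2} + D^{\frac{9}{2}}\right) - 8 = -8 + D^{2} + D^{\frac{9}{2}}$)
$S = 6$ ($S = 14 + \left(-8 + 0^{2} + 0^{\frac{9}{2}}\right) = 14 + \left(-8 + 0 + 0\right) = 14 - 8 = 6$)
$S \left(52 + u{\left(4 \right)}\right) = 6 \left(52 + 6 \cdot 4\right) = 6 \left(52 + 24\right) = 6 \cdot 76 = 456$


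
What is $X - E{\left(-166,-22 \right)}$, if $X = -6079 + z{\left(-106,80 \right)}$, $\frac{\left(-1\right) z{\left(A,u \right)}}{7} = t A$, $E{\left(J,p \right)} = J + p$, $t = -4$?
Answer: $-8859$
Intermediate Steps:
$z{\left(A,u \right)} = 28 A$ ($z{\left(A,u \right)} = - 7 \left(- 4 A\right) = 28 A$)
$X = -9047$ ($X = -6079 + 28 \left(-106\right) = -6079 - 2968 = -9047$)
$X - E{\left(-166,-22 \right)} = -9047 - \left(-166 - 22\right) = -9047 - -188 = -9047 + 188 = -8859$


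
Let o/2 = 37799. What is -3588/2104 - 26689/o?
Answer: -20462455/9941137 ≈ -2.0584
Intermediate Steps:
o = 75598 (o = 2*37799 = 75598)
-3588/2104 - 26689/o = -3588/2104 - 26689/75598 = -3588*1/2104 - 26689*1/75598 = -897/526 - 26689/75598 = -20462455/9941137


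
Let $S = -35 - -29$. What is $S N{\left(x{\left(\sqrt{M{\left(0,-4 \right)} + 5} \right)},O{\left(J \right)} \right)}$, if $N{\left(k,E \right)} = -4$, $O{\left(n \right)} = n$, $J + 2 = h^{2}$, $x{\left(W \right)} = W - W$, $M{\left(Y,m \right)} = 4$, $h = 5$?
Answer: $24$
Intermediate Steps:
$x{\left(W \right)} = 0$
$J = 23$ ($J = -2 + 5^{2} = -2 + 25 = 23$)
$S = -6$ ($S = -35 + 29 = -6$)
$S N{\left(x{\left(\sqrt{M{\left(0,-4 \right)} + 5} \right)},O{\left(J \right)} \right)} = \left(-6\right) \left(-4\right) = 24$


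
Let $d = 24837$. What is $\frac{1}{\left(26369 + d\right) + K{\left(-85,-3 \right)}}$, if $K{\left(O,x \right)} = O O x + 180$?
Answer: $\frac{1}{29711} \approx 3.3658 \cdot 10^{-5}$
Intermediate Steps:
$K{\left(O,x \right)} = 180 + x O^{2}$ ($K{\left(O,x \right)} = O^{2} x + 180 = x O^{2} + 180 = 180 + x O^{2}$)
$\frac{1}{\left(26369 + d\right) + K{\left(-85,-3 \right)}} = \frac{1}{\left(26369 + 24837\right) + \left(180 - 3 \left(-85\right)^{2}\right)} = \frac{1}{51206 + \left(180 - 21675\right)} = \frac{1}{51206 - 21495} = \frac{1}{29711}$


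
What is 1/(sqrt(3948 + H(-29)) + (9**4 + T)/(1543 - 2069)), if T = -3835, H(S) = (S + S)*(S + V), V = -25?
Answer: 358469/487858751 + 138338*sqrt(1770)/487858751 ≈ 0.012665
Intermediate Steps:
H(S) = 2*S*(-25 + S) (H(S) = (S + S)*(S - 25) = (2*S)*(-25 + S) = 2*S*(-25 + S))
1/(sqrt(3948 + H(-29)) + (9**4 + T)/(1543 - 2069)) = 1/(sqrt(3948 + 2*(-29)*(-25 - 29)) + (9**4 - 3835)/(1543 - 2069)) = 1/(sqrt(3948 + 2*(-29)*(-54)) + (6561 - 3835)/(-526)) = 1/(sqrt(3948 + 3132) + 2726*(-1/526)) = 1/(sqrt(7080) - 1363/263) = 1/(2*sqrt(1770) - 1363/263) = 1/(-1363/263 + 2*sqrt(1770))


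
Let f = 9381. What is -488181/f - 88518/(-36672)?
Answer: -948454793/19112224 ≈ -49.626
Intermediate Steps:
-488181/f - 88518/(-36672) = -488181/9381 - 88518/(-36672) = -488181*1/9381 - 88518*(-1/36672) = -162727/3127 + 14753/6112 = -948454793/19112224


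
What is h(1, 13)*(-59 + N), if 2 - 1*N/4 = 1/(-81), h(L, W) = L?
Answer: -4127/81 ≈ -50.951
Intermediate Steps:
N = 652/81 (N = 8 - 4/(-81) = 8 - 4*(-1/81) = 8 + 4/81 = 652/81 ≈ 8.0494)
h(1, 13)*(-59 + N) = 1*(-59 + 652/81) = 1*(-4127/81) = -4127/81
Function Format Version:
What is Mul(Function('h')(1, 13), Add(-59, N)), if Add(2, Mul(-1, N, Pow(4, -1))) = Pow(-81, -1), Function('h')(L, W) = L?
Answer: Rational(-4127, 81) ≈ -50.951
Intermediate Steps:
N = Rational(652, 81) (N = Add(8, Mul(-4, Pow(-81, -1))) = Add(8, Mul(-4, Rational(-1, 81))) = Add(8, Rational(4, 81)) = Rational(652, 81) ≈ 8.0494)
Mul(Function('h')(1, 13), Add(-59, N)) = Mul(1, Add(-59, Rational(652, 81))) = Mul(1, Rational(-4127, 81)) = Rational(-4127, 81)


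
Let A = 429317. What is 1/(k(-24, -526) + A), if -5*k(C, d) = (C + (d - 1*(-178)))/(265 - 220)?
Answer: 75/32198899 ≈ 2.3293e-6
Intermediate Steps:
k(C, d) = -178/225 - C/225 - d/225 (k(C, d) = -(C + (d - 1*(-178)))/(5*(265 - 220)) = -(C + (d + 178))/(5*45) = -(C + (178 + d))/(5*45) = -(178 + C + d)/(5*45) = -(178/45 + C/45 + d/45)/5 = -178/225 - C/225 - d/225)
1/(k(-24, -526) + A) = 1/((-178/225 - 1/225*(-24) - 1/225*(-526)) + 429317) = 1/((-178/225 + 8/75 + 526/225) + 429317) = 1/(124/75 + 429317) = 1/(32198899/75) = 75/32198899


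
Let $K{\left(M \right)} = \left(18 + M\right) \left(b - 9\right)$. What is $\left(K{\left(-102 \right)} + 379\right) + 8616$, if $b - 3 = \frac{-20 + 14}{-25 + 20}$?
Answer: $\frac{46991}{5} \approx 9398.2$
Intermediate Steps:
$b = \frac{21}{5}$ ($b = 3 + \frac{-20 + 14}{-25 + 20} = 3 - \frac{6}{-5} = 3 - - \frac{6}{5} = 3 + \frac{6}{5} = \frac{21}{5} \approx 4.2$)
$K{\left(M \right)} = - \frac{432}{5} - \frac{24 M}{5}$ ($K{\left(M \right)} = \left(18 + M\right) \left(\frac{21}{5} - 9\right) = \left(18 + M\right) \left(- \frac{24}{5}\right) = - \frac{432}{5} - \frac{24 M}{5}$)
$\left(K{\left(-102 \right)} + 379\right) + 8616 = \left(\left(- \frac{432}{5} - - \frac{2448}{5}\right) + 379\right) + 8616 = \left(\left(- \frac{432}{5} + \frac{2448}{5}\right) + 379\right) + 8616 = \left(\frac{2016}{5} + 379\right) + 8616 = \frac{3911}{5} + 8616 = \frac{46991}{5}$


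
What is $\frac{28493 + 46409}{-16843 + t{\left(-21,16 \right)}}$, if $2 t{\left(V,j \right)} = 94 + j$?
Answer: $- \frac{37451}{8394} \approx -4.4616$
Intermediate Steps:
$t{\left(V,j \right)} = 47 + \frac{j}{2}$ ($t{\left(V,j \right)} = \frac{94 + j}{2} = 47 + \frac{j}{2}$)
$\frac{28493 + 46409}{-16843 + t{\left(-21,16 \right)}} = \frac{28493 + 46409}{-16843 + \left(47 + \frac{1}{2} \cdot 16\right)} = \frac{74902}{-16843 + \left(47 + 8\right)} = \frac{74902}{-16843 + 55} = \frac{74902}{-16788} = 74902 \left(- \frac{1}{16788}\right) = - \frac{37451}{8394}$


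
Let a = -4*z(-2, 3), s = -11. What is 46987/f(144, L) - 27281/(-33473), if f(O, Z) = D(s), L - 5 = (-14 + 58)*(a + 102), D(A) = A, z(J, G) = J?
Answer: -142954160/33473 ≈ -4270.7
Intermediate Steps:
a = 8 (a = -4*(-2) = 8)
L = 4845 (L = 5 + (-14 + 58)*(8 + 102) = 5 + 44*110 = 5 + 4840 = 4845)
f(O, Z) = -11
46987/f(144, L) - 27281/(-33473) = 46987/(-11) - 27281/(-33473) = 46987*(-1/11) - 27281*(-1/33473) = -46987/11 + 27281/33473 = -142954160/33473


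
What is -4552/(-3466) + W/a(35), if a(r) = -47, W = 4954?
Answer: -8478310/81451 ≈ -104.09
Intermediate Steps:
-4552/(-3466) + W/a(35) = -4552/(-3466) + 4954/(-47) = -4552*(-1/3466) + 4954*(-1/47) = 2276/1733 - 4954/47 = -8478310/81451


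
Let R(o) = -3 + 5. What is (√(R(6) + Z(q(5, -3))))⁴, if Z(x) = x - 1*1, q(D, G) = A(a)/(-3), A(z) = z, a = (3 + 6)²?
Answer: 676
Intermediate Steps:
a = 81 (a = 9² = 81)
R(o) = 2
q(D, G) = -27 (q(D, G) = 81/(-3) = 81*(-⅓) = -27)
Z(x) = -1 + x (Z(x) = x - 1 = -1 + x)
(√(R(6) + Z(q(5, -3))))⁴ = (√(2 + (-1 - 27)))⁴ = (√(2 - 28))⁴ = (√(-26))⁴ = (I*√26)⁴ = 676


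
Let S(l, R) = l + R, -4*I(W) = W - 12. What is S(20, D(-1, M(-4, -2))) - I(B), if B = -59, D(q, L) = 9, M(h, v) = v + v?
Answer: 45/4 ≈ 11.250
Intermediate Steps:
M(h, v) = 2*v
I(W) = 3 - W/4 (I(W) = -(W - 12)/4 = -(-12 + W)/4 = 3 - W/4)
S(l, R) = R + l
S(20, D(-1, M(-4, -2))) - I(B) = (9 + 20) - (3 - 1/4*(-59)) = 29 - (3 + 59/4) = 29 - 1*71/4 = 29 - 71/4 = 45/4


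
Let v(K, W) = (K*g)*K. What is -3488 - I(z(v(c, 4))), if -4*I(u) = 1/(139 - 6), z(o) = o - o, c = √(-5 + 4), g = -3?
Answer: -1855615/532 ≈ -3488.0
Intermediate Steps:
c = I (c = √(-1) = I ≈ 1.0*I)
v(K, W) = -3*K² (v(K, W) = (K*(-3))*K = (-3*K)*K = -3*K²)
z(o) = 0
I(u) = -1/532 (I(u) = -1/(4*(139 - 6)) = -¼/133 = -¼*1/133 = -1/532)
-3488 - I(z(v(c, 4))) = -3488 - 1*(-1/532) = -3488 + 1/532 = -1855615/532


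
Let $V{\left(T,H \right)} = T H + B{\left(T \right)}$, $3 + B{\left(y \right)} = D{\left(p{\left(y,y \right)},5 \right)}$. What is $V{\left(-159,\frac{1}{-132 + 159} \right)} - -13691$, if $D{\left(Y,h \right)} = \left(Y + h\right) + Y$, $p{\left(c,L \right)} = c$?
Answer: $\frac{120322}{9} \approx 13369.0$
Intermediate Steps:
$D{\left(Y,h \right)} = h + 2 Y$
$B{\left(y \right)} = 2 + 2 y$ ($B{\left(y \right)} = -3 + \left(5 + 2 y\right) = 2 + 2 y$)
$V{\left(T,H \right)} = 2 + 2 T + H T$ ($V{\left(T,H \right)} = T H + \left(2 + 2 T\right) = H T + \left(2 + 2 T\right) = 2 + 2 T + H T$)
$V{\left(-159,\frac{1}{-132 + 159} \right)} - -13691 = \left(2 + 2 \left(-159\right) + \frac{1}{-132 + 159} \left(-159\right)\right) - -13691 = \left(2 - 318 + \frac{1}{27} \left(-159\right)\right) + \left(-5343 + 19034\right) = \left(2 - 318 + \frac{1}{27} \left(-159\right)\right) + 13691 = \left(2 - 318 - \frac{53}{9}\right) + 13691 = - \frac{2897}{9} + 13691 = \frac{120322}{9}$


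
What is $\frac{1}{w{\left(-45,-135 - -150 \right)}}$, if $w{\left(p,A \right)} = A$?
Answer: $\frac{1}{15} \approx 0.066667$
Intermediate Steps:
$\frac{1}{w{\left(-45,-135 - -150 \right)}} = \frac{1}{-135 - -150} = \frac{1}{-135 + 150} = \frac{1}{15}$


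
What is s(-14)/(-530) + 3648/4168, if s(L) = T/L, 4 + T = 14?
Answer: 338873/386582 ≈ 0.87659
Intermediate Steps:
T = 10 (T = -4 + 14 = 10)
s(L) = 10/L
s(-14)/(-530) + 3648/4168 = (10/(-14))/(-530) + 3648/4168 = (10*(-1/14))*(-1/530) + 3648*(1/4168) = -5/7*(-1/530) + 456/521 = 1/742 + 456/521 = 338873/386582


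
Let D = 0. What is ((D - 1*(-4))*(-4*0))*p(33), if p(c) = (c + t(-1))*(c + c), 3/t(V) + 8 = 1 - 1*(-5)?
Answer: 0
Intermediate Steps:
t(V) = -3/2 (t(V) = 3/(-8 + (1 - 1*(-5))) = 3/(-8 + (1 + 5)) = 3/(-8 + 6) = 3/(-2) = 3*(-½) = -3/2)
p(c) = 2*c*(-3/2 + c) (p(c) = (c - 3/2)*(c + c) = (-3/2 + c)*(2*c) = 2*c*(-3/2 + c))
((D - 1*(-4))*(-4*0))*p(33) = ((0 - 1*(-4))*(-4*0))*(33*(-3 + 2*33)) = ((0 + 4)*0)*(33*(-3 + 66)) = (4*0)*(33*63) = 0*2079 = 0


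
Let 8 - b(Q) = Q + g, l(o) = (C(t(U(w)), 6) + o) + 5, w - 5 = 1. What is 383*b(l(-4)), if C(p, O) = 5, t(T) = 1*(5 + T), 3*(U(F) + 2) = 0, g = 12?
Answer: -3830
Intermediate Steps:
w = 6 (w = 5 + 1 = 6)
U(F) = -2 (U(F) = -2 + (⅓)*0 = -2 + 0 = -2)
t(T) = 5 + T
l(o) = 10 + o (l(o) = (5 + o) + 5 = 10 + o)
b(Q) = -4 - Q (b(Q) = 8 - (Q + 12) = 8 - (12 + Q) = 8 + (-12 - Q) = -4 - Q)
383*b(l(-4)) = 383*(-4 - (10 - 4)) = 383*(-4 - 1*6) = 383*(-4 - 6) = 383*(-10) = -3830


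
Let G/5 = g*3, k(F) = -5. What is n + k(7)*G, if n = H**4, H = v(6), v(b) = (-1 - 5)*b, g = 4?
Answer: 1679316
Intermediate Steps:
v(b) = -6*b
H = -36 (H = -6*6 = -36)
n = 1679616 (n = (-36)**4 = 1679616)
G = 60 (G = 5*(4*3) = 5*12 = 60)
n + k(7)*G = 1679616 - 5*60 = 1679616 - 300 = 1679316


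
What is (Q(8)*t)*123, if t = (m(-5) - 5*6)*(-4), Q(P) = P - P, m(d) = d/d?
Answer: 0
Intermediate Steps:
m(d) = 1
Q(P) = 0
t = 116 (t = (1 - 5*6)*(-4) = (1 - 30)*(-4) = -29*(-4) = 116)
(Q(8)*t)*123 = (0*116)*123 = 0*123 = 0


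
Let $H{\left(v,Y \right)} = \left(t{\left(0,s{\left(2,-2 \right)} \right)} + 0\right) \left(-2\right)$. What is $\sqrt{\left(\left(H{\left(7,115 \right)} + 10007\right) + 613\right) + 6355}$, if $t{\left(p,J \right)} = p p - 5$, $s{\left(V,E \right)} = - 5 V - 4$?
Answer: $\sqrt{16985} \approx 130.33$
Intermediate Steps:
$s{\left(V,E \right)} = -4 - 5 V$
$t{\left(p,J \right)} = -5 + p^{2}$ ($t{\left(p,J \right)} = p^{2} - 5 = -5 + p^{2}$)
$H{\left(v,Y \right)} = 10$ ($H{\left(v,Y \right)} = \left(\left(-5 + 0^{2}\right) + 0\right) \left(-2\right) = \left(\left(-5 + 0\right) + 0\right) \left(-2\right) = \left(-5 + 0\right) \left(-2\right) = \left(-5\right) \left(-2\right) = 10$)
$\sqrt{\left(\left(H{\left(7,115 \right)} + 10007\right) + 613\right) + 6355} = \sqrt{\left(\left(10 + 10007\right) + 613\right) + 6355} = \sqrt{\left(10017 + 613\right) + 6355} = \sqrt{10630 + 6355} = \sqrt{16985}$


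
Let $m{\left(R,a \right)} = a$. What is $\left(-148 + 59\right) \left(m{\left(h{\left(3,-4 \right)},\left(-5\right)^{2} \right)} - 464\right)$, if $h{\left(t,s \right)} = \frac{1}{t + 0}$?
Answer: $39071$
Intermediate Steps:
$h{\left(t,s \right)} = \frac{1}{t}$
$\left(-148 + 59\right) \left(m{\left(h{\left(3,-4 \right)},\left(-5\right)^{2} \right)} - 464\right) = \left(-148 + 59\right) \left(\left(-5\right)^{2} - 464\right) = - 89 \left(25 - 464\right) = \left(-89\right) \left(-439\right) = 39071$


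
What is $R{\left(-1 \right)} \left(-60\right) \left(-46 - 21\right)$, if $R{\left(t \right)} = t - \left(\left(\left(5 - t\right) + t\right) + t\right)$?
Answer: $-20100$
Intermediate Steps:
$R{\left(t \right)} = -5$ ($R{\left(t \right)} = t - \left(5 + t\right) = -5$)
$R{\left(-1 \right)} \left(-60\right) \left(-46 - 21\right) = \left(-5\right) \left(-60\right) \left(-46 - 21\right) = 300 \left(-46 - 21\right) = 300 \left(-67\right) = -20100$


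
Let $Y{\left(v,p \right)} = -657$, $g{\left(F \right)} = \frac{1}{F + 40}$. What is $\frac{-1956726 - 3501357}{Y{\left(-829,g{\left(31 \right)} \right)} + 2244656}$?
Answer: $- \frac{5458083}{2243999} \approx -2.4323$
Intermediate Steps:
$g{\left(F \right)} = \frac{1}{40 + F}$
$\frac{-1956726 - 3501357}{Y{\left(-829,g{\left(31 \right)} \right)} + 2244656} = \frac{-1956726 - 3501357}{-657 + 2244656} = - \frac{5458083}{2243999}$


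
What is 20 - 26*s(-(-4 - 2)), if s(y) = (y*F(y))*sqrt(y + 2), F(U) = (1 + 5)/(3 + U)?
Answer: 20 - 208*sqrt(2) ≈ -274.16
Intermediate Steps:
F(U) = 6/(3 + U)
s(y) = 6*y*sqrt(2 + y)/(3 + y) (s(y) = (y*(6/(3 + y)))*sqrt(y + 2) = (6*y/(3 + y))*sqrt(2 + y) = 6*y*sqrt(2 + y)/(3 + y))
20 - 26*s(-(-4 - 2)) = 20 - 156*(-(-4 - 2))*sqrt(2 - (-4 - 2))/(3 - (-4 - 2)) = 20 - 156*(-1*(-6))*sqrt(2 - 1*(-6))/(3 - 1*(-6)) = 20 - 156*6*sqrt(2 + 6)/(3 + 6) = 20 - 156*6*sqrt(8)/9 = 20 - 156*6*2*sqrt(2)/9 = 20 - 208*sqrt(2)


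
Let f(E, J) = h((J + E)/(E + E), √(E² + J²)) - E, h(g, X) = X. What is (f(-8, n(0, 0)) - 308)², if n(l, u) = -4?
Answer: 90080 - 2400*√5 ≈ 84714.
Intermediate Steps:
f(E, J) = √(E² + J²) - E
(f(-8, n(0, 0)) - 308)² = ((√((-8)² + (-4)²) - 1*(-8)) - 308)² = ((√(64 + 16) + 8) - 308)² = ((√80 + 8) - 308)² = ((4*√5 + 8) - 308)² = ((8 + 4*√5) - 308)² = (-300 + 4*√5)²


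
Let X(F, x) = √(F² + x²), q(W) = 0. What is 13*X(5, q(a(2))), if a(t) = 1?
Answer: 65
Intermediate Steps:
13*X(5, q(a(2))) = 13*√(5² + 0²) = 13*√(25 + 0) = 13*√25 = 13*5 = 65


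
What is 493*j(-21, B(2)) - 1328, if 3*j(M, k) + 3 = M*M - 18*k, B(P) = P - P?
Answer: 70650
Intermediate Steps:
B(P) = 0
j(M, k) = -1 - 6*k + M²/3 (j(M, k) = -1 + (M*M - 18*k)/3 = -1 + (M² - 18*k)/3 = -1 + (-6*k + M²/3) = -1 - 6*k + M²/3)
493*j(-21, B(2)) - 1328 = 493*(-1 - 6*0 + (⅓)*(-21)²) - 1328 = 493*(-1 + 0 + (⅓)*441) - 1328 = 493*(-1 + 0 + 147) - 1328 = 493*146 - 1328 = 71978 - 1328 = 70650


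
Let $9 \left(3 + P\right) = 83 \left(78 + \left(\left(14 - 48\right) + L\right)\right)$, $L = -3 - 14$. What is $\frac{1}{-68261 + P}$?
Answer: $- \frac{1}{68015} \approx -1.4703 \cdot 10^{-5}$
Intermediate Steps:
$L = -17$ ($L = -3 - 14 = -17$)
$P = 246$ ($P = -3 + \frac{83 \left(78 + \left(\left(14 - 48\right) - 17\right)\right)}{9} = -3 + \frac{83 \left(78 - 51\right)}{9} = -3 + \frac{83 \cdot 27}{9} = -3 + \frac{1}{9} \cdot 2241 = -3 + 249 = 246$)
$\frac{1}{-68261 + P} = \frac{1}{-68261 + 246} = \frac{1}{-68015} = - \frac{1}{68015}$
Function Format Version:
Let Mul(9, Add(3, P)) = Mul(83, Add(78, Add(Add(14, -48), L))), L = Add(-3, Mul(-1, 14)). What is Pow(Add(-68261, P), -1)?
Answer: Rational(-1, 68015) ≈ -1.4703e-5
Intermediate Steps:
L = -17 (L = Add(-3, -14) = -17)
P = 246 (P = Add(-3, Mul(Rational(1, 9), Mul(83, Add(78, Add(Add(14, -48), -17))))) = Add(-3, Mul(Rational(1, 9), Mul(83, Add(78, Add(-34, -17))))) = Add(-3, Mul(Rational(1, 9), Mul(83, Add(78, -51)))) = Add(-3, Mul(Rational(1, 9), Mul(83, 27))) = Add(-3, Mul(Rational(1, 9), 2241)) = Add(-3, 249) = 246)
Pow(Add(-68261, P), -1) = Pow(Add(-68261, 246), -1) = Pow(-68015, -1) = Rational(-1, 68015)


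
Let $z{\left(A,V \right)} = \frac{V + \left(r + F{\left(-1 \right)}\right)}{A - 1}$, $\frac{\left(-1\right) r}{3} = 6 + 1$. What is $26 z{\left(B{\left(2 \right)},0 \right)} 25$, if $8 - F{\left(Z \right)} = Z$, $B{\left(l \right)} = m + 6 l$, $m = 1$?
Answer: $-650$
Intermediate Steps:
$r = -21$ ($r = - 3 \left(6 + 1\right) = \left(-3\right) 7 = -21$)
$B{\left(l \right)} = 1 + 6 l$
$F{\left(Z \right)} = 8 - Z$
$z{\left(A,V \right)} = \frac{-12 + V}{-1 + A}$ ($z{\left(A,V \right)} = \frac{V + \left(-21 + \left(8 - -1\right)\right)}{A - 1} = \frac{V + \left(-21 + \left(8 + 1\right)\right)}{-1 + A} = \frac{V + \left(-21 + 9\right)}{-1 + A} = \frac{V - 12}{-1 + A} = \frac{-12 + V}{-1 + A}$)
$26 z{\left(B{\left(2 \right)},0 \right)} 25 = 26 \frac{-12 + 0}{-1 + \left(1 + 6 \cdot 2\right)} 25 = 26 \frac{1}{-1 + \left(1 + 12\right)} \left(-12\right) 25 = 26 \frac{1}{-1 + 13} \left(-12\right) 25 = 26 \cdot \frac{1}{12} \left(-12\right) 25 = 26 \left(-1\right) 25 = \left(-26\right) 25 = -650$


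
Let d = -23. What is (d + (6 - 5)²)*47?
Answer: -1034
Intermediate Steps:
(d + (6 - 5)²)*47 = (-23 + (6 - 5)²)*47 = (-23 + 1²)*47 = (-23 + 1)*47 = -22*47 = -1034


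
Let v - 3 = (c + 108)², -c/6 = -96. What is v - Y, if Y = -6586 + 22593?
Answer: 451852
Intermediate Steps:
Y = 16007
c = 576 (c = -6*(-96) = 576)
v = 467859 (v = 3 + (576 + 108)² = 3 + 684² = 3 + 467856 = 467859)
v - Y = 467859 - 1*16007 = 467859 - 16007 = 451852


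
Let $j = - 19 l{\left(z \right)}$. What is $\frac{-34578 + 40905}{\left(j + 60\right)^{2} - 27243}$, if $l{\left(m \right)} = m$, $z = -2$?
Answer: $- \frac{6327}{17639} \approx -0.35869$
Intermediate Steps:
$j = 38$ ($j = \left(-19\right) \left(-2\right) = 38$)
$\frac{-34578 + 40905}{\left(j + 60\right)^{2} - 27243} = \frac{-34578 + 40905}{\left(38 + 60\right)^{2} - 27243} = \frac{6327}{98^{2} - 27243} = \frac{6327}{9604 - 27243} = \frac{6327}{-17639} = 6327 \left(- \frac{1}{17639}\right) = - \frac{6327}{17639}$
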